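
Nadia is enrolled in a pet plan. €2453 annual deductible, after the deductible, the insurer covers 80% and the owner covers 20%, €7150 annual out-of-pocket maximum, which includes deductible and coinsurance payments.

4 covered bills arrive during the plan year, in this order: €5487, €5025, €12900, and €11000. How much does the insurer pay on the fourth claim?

€10494.80

#1 (€5487): €2453 to deductible, leaving €3034; owner's 20% is €606.80. Owner owes €3059.80 (running OOP €3059.80). Plan pays €5487 − €3059.80 = €2427.20.
#2 (€5025): 20% coinsurance on €5025 = €1005. Cost to owner: €1005. OOP to date €4064.80. Plan pays €5025 − €1005 = €4020.
#3 (€12900): deductible already satisfied, so owner's share is 20% × €12900 = €2580. Owner pays €2580; OOP now €6644.80. Insurer: €12900 − €2580 = €10320.
#4 (€11000): deductible met; 20% of €11000 = €2200. Adding that to €6644.80 gives €8844.80, past the €7150 cap; owner pays only €7150 − €6644.80 = €505.20. Plan pays €11000 − €505.20 = €10494.80.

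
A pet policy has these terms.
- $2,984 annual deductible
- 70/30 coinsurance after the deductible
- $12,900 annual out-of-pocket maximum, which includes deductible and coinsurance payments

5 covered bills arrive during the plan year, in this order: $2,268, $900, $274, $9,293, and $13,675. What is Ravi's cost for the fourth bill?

$2,787.90

Bill 1, $2,268: all of it applies to the deductible. Owner pays $2,268; OOP now $2,268.
Bill 2, $900: $716 to deductible, leaving $184; coinsurance $184 × 30% = $55.20. Cost to owner: $771.20. OOP to date $3,039.20.
Bill 3, $274: 30% coinsurance on $274 = $82.20. Owner pays $82.20; OOP now $3,121.40.
Bill 4, $9,293: deductible already satisfied, so owner's share is 30% × $9,293 = $2,787.90. Owner owes $2,787.90 (running OOP $5,909.30).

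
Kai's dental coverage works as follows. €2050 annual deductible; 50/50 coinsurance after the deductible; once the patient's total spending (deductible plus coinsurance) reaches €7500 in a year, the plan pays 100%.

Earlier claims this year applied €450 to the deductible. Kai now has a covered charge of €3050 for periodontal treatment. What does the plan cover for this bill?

€450 of the €2050 deductible is already met, leaving €1600.
That leaves €3050 − €1600 = €1450 for coinsurance.
Patient's 50% share of €1450 is €725.
That puts the patient's cost at €1600 + €725 = €2325 before any cap.
Year-to-date out-of-pocket becomes €450 + €2325 = €2775, still under the €7500 maximum, so no cap applies.
The insurer covers the remainder: €3050 − €2325 = €725.

€725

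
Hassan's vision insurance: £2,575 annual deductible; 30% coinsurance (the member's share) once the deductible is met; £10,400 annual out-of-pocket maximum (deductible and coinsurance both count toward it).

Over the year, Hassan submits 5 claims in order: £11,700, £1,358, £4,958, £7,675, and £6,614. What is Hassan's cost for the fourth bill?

Bill 1, £11,700: £2,575 to deductible, leaving £9,125; member's 30% is £2,737.50. Member pays £5,312.50; OOP now £5,312.50.
Bill 2, £1,358: deductible met; 30% of £1,358 = £407.40. Member owes £407.40 (running OOP £5,719.90).
Bill 3, £4,958: 30% coinsurance on £4,958 = £1,487.40. Cost to member: £1,487.40. OOP to date £7,207.30.
Bill 4, £7,675: 30% coinsurance on £7,675 = £2,302.50. Member pays £2,302.50; OOP now £9,509.80.

£2,302.50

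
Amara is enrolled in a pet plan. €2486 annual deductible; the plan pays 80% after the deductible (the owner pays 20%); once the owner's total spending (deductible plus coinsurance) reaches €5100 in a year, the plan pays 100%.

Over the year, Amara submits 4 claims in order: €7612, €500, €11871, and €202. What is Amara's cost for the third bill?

€1488.80

Bill 1, €7612: deductible takes €2486, €5126 remains; coinsurance €5126 × 20% = €1025.20. Owner pays €3511.20; OOP now €3511.20.
Bill 2, €500: deductible met; 20% of €500 = €100. Cost to owner: €100. OOP to date €3611.20.
Bill 3, €11871: deductible met; 20% of €11871 = €2374.20. Adding that to €3611.20 gives €5985.40, past the €5100 cap; owner pays only €5100 − €3611.20 = €1488.80.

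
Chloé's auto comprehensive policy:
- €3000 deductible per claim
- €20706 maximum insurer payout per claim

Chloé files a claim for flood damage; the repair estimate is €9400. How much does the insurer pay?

After the deductible, €9400 − €3000 = €6400 remains.
That's under the €20706 cap, so the insurer reimburses the full €6400.

€6400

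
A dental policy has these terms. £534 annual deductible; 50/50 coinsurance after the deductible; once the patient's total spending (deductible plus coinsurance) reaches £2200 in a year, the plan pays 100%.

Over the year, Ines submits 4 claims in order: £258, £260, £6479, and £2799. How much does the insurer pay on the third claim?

Claim 1 — £258: fully absorbed by the deductible. Patient pays £258; OOP now £258. Insurer: £258 − £258 = £0.
Claim 2 — £260: all of it applies to the deductible. Cost to patient: £260. OOP to date £518. Plan pays £260 − £260 = £0.
Claim 3 — £6479: £16 to deductible, leaving £6463; 50% of £6463 = £3231.50. Claim cost before the cap: £16 + £3231.50 = £3247.50. That would push OOP to £3765.50, over the £2200 cap, so patient pays £2200 − £518 = £1682. Plan pays £6479 − £1682 = £4797.

£4797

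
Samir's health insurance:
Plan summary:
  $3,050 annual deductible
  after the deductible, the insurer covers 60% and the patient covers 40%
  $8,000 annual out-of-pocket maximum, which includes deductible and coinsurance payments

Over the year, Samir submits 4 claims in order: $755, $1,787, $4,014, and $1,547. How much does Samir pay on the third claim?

Claim 1 ($755): fully absorbed by the deductible. Cost to patient: $755. OOP to date $755.
Claim 2 ($1,787): entire amount goes to the deductible. Patient pays $1,787; OOP now $2,542.
Claim 3 ($4,014): $508 finishes the deductible; $3,506 goes to coinsurance; patient's 40% is $1,402.40. Cost to patient: $1,910.40. OOP to date $4,452.40.

$1,910.40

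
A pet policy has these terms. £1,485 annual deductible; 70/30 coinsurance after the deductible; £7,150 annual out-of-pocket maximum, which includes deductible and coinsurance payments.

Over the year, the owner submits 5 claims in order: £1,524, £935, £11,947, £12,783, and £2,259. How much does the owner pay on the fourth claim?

Claim 1 (£1,524): £1,485 finishes the deductible; £39 goes to coinsurance; 30% of £39 = £11.70. Owner owes £1,496.70 (running OOP £1,496.70).
Claim 2 (£935): deductible already satisfied, so owner's share is 30% × £935 = £280.50. Owner pays £280.50; OOP now £1,777.20.
Claim 3 (£11,947): deductible met; 30% of £11,947 = £3,584.10. Owner pays £3,584.10; OOP now £5,361.30.
Claim 4 (£12,783): deductible already satisfied, so owner's share is 30% × £12,783 = £3,834.90. That would push OOP to £9,196.20, over the £7,150 cap, so owner pays £7,150 − £5,361.30 = £1,788.70.

£1,788.70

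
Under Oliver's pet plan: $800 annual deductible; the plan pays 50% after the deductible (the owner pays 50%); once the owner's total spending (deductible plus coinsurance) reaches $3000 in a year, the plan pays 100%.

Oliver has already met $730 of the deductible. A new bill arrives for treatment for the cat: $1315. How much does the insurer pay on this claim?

Deductible still to meet: $800 − $730 = $70.
That leaves $1315 − $70 = $1245 for coinsurance.
Owner's 50% share of $1245 is $622.50.
Owner responsibility before any cap: $70 + $622.50 = $692.50.
Cumulative spending $730 + $692.50 = $1422.50 stays under the $3000 maximum.
The insurer covers the remainder: $1315 − $692.50 = $622.50.

$622.50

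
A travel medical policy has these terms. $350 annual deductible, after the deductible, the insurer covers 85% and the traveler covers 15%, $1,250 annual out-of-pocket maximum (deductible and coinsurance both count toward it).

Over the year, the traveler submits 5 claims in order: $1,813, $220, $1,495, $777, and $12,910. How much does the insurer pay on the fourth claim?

Bill 1, $1,813: $350 to deductible, leaving $1,463; traveler's 15% is $219.45. Traveler owes $569.45 (running OOP $569.45). Insurer: $1,813 − $569.45 = $1,243.55.
Bill 2, $220: deductible met; 15% of $220 = $33. Traveler pays $33; OOP now $602.45. Insurer: $220 − $33 = $187.
Bill 3, $1,495: deductible already satisfied, so traveler's share is 15% × $1,495 = $224.25. Traveler owes $224.25 (running OOP $826.70). Plan pays $1,495 − $224.25 = $1,270.75.
Bill 4, $777: 15% coinsurance on $777 = $116.55. Traveler pays $116.55; OOP now $943.25. Plan pays $777 − $116.55 = $660.45.

$660.45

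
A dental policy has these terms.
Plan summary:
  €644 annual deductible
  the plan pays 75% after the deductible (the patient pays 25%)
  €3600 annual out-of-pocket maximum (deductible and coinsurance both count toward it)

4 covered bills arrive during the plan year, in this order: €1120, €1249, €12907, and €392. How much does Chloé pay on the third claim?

Bill 1, €1120: deductible takes €644, €476 remains; coinsurance €476 × 25% = €119. Patient pays €763; OOP now €763.
Bill 2, €1249: 25% coinsurance on €1249 = €312.25. Cost to patient: €312.25. OOP to date €1075.25.
Bill 3, €12907: 25% coinsurance on €12907 = €3226.75. Adding that to €1075.25 gives €4302, past the €3600 cap; patient pays only €3600 − €1075.25 = €2524.75.

€2524.75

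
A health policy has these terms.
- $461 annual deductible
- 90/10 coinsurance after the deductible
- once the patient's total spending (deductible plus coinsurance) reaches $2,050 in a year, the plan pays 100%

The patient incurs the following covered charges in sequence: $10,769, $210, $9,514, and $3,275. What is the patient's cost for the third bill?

Claim 1 ($10,769): $461 finishes the deductible; $10,308 goes to coinsurance; 10% of $10,308 = $1,030.80. Patient pays $1,491.80; OOP now $1,491.80.
Claim 2 ($210): 10% coinsurance on $210 = $21. Patient pays $21; OOP now $1,512.80.
Claim 3 ($9,514): deductible met; 10% of $9,514 = $951.40. OOP would hit $2,464.20 > $2,050, so the cap limits the patient to $2,050 − $1,512.80 = $537.20.

$537.20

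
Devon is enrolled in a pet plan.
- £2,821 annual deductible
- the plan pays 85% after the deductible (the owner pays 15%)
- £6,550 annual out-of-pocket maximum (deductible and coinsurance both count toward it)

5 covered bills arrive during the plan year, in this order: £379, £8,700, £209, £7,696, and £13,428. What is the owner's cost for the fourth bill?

£1,154.40

Claim 1 — £379: fully absorbed by the deductible. Cost to owner: £379. OOP to date £379.
Claim 2 — £8,700: deductible takes £2,442, £6,258 remains; owner's 15% is £938.70. Owner pays £3,380.70; OOP now £3,759.70.
Claim 3 — £209: deductible already satisfied, so owner's share is 15% × £209 = £31.35. Owner owes £31.35 (running OOP £3,791.05).
Claim 4 — £7,696: deductible met; 15% of £7,696 = £1,154.40. Owner owes £1,154.40 (running OOP £4,945.45).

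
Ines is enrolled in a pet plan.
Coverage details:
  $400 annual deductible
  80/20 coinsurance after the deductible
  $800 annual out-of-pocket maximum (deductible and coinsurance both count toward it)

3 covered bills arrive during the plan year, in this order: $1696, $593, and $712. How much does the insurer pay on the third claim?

#1 ($1696): $400 finishes the deductible; $1296 goes to coinsurance; 20% of $1296 = $259.20. Owner owes $659.20 (running OOP $659.20). Plan pays $1696 − $659.20 = $1036.80.
#2 ($593): deductible met; 20% of $593 = $118.60. Owner owes $118.60 (running OOP $777.80). Insurer: $593 − $118.60 = $474.40.
#3 ($712): deductible met; 20% of $712 = $142.40. Adding that to $777.80 gives $920.20, past the $800 cap; owner pays only $800 − $777.80 = $22.20. Insurer: $712 − $22.20 = $689.80.

$689.80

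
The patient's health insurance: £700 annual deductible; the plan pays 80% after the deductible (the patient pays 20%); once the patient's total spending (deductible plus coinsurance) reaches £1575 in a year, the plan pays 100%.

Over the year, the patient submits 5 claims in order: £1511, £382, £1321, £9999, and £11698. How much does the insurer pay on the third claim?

Bill 1, £1511: £700 to deductible, leaving £811; coinsurance £811 × 20% = £162.20. Cost to patient: £862.20. OOP to date £862.20. Plan pays £1511 − £862.20 = £648.80.
Bill 2, £382: deductible met; 20% of £382 = £76.40. Cost to patient: £76.40. OOP to date £938.60. Plan pays £382 − £76.40 = £305.60.
Bill 3, £1321: deductible met; 20% of £1321 = £264.20. Cost to patient: £264.20. OOP to date £1202.80. Plan pays £1321 − £264.20 = £1056.80.

£1056.80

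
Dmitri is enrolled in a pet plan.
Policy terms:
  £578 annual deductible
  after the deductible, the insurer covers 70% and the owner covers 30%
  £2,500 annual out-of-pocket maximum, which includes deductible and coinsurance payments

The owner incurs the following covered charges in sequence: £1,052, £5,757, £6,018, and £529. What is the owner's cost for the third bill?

Bill 1, £1,052: £578 to deductible, leaving £474; coinsurance £474 × 30% = £142.20. Owner owes £720.20 (running OOP £720.20).
Bill 2, £5,757: 30% coinsurance on £5,757 = £1,727.10. Owner owes £1,727.10 (running OOP £2,447.30).
Bill 3, £6,018: 30% coinsurance on £6,018 = £1,805.40. OOP would hit £4,252.70 > £2,500, so the cap limits the owner to £2,500 − £2,447.30 = £52.70.

£52.70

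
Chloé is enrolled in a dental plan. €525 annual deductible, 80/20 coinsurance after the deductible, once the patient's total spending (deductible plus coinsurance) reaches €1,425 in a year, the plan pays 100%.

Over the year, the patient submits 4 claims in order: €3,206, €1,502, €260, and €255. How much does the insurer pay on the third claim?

Claim 1 — €3,206: €525 finishes the deductible; €2,681 goes to coinsurance; coinsurance €2,681 × 20% = €536.20. Patient pays €1,061.20; OOP now €1,061.20. Insurer: €3,206 − €1,061.20 = €2,144.80.
Claim 2 — €1,502: deductible already satisfied, so patient's share is 20% × €1,502 = €300.40. Cost to patient: €300.40. OOP to date €1,361.60. Plan pays €1,502 − €300.40 = €1,201.60.
Claim 3 — €260: deductible already satisfied, so patient's share is 20% × €260 = €52. Patient pays €52; OOP now €1,413.60. Plan pays €260 − €52 = €208.

€208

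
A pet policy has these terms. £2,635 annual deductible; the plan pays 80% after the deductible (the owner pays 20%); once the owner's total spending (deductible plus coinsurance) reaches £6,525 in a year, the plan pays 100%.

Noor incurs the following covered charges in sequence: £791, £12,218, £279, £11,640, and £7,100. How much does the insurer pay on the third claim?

Bill 1, £791: entire amount goes to the deductible. Cost to owner: £791. OOP to date £791. Insurer: £791 − £791 = £0.
Bill 2, £12,218: deductible takes £1,844, £10,374 remains; coinsurance £10,374 × 20% = £2,074.80. Cost to owner: £3,918.80. OOP to date £4,709.80. Insurer: £12,218 − £3,918.80 = £8,299.20.
Bill 3, £279: deductible met; 20% of £279 = £55.80. Cost to owner: £55.80. OOP to date £4,765.60. Insurer: £279 − £55.80 = £223.20.

£223.20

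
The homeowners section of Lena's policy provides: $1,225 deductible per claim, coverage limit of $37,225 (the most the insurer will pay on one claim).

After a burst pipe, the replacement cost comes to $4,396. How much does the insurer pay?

$3,171

Subtract the deductible: $4,396 − $1,225 = $3,171.
$3,171 is within the $37,225 limit, so the insurer pays $3,171.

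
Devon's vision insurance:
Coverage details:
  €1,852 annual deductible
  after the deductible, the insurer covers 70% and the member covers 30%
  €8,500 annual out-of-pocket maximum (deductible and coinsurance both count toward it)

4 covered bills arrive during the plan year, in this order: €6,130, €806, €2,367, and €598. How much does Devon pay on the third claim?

€710.10

Claim 1 — €6,130: €1,852 finishes the deductible; €4,278 goes to coinsurance; 30% of €4,278 = €1,283.40. Cost to member: €3,135.40. OOP to date €3,135.40.
Claim 2 — €806: deductible met; 30% of €806 = €241.80. Member owes €241.80 (running OOP €3,377.20).
Claim 3 — €2,367: deductible already satisfied, so member's share is 30% × €2,367 = €710.10. Member pays €710.10; OOP now €4,087.30.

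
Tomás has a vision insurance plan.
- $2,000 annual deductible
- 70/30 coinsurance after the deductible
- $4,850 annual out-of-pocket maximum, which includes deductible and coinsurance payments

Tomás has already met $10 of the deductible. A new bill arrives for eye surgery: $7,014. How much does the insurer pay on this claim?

$3,516.80

Remaining deductible: $2,000 − $10 = $1,990.
After the $1,990 deductible portion, $7,014 − $1,990 = $5,024 is subject to coinsurance.
30% of $5,024 = $1,507.20 falls to the member.
That puts the member's cost at $1,990 + $1,507.20 = $3,497.20 before any cap.
Cumulative spending $10 + $3,497.20 = $3,507.20 stays under the $4,850 maximum.
The plan picks up $7,014 − $3,497.20 = $3,516.80.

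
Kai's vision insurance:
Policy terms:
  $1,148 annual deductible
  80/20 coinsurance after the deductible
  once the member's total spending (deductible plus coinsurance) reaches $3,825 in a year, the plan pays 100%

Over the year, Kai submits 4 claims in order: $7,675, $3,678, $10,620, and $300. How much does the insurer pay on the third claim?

Bill 1, $7,675: deductible takes $1,148, $6,527 remains; member's 20% is $1,305.40. Member pays $2,453.40; OOP now $2,453.40. Insurer: $7,675 − $2,453.40 = $5,221.60.
Bill 2, $3,678: deductible met; 20% of $3,678 = $735.60. Cost to member: $735.60. OOP to date $3,189. Insurer: $3,678 − $735.60 = $2,942.40.
Bill 3, $10,620: deductible already satisfied, so member's share is 20% × $10,620 = $2,124. That would push OOP to $5,313, over the $3,825 cap, so member pays $3,825 − $3,189 = $636. Insurer: $10,620 − $636 = $9,984.

$9,984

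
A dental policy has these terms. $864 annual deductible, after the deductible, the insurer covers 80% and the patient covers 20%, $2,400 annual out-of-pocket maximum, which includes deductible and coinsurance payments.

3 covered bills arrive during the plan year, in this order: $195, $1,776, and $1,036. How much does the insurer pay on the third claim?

#1 ($195): entire amount goes to the deductible. Patient pays $195; OOP now $195. Insurer: $195 − $195 = $0.
#2 ($1,776): $669 finishes the deductible; $1,107 goes to coinsurance; coinsurance $1,107 × 20% = $221.40. Patient owes $890.40 (running OOP $1,085.40). Plan pays $1,776 − $890.40 = $885.60.
#3 ($1,036): deductible met; 20% of $1,036 = $207.20. Cost to patient: $207.20. OOP to date $1,292.60. Insurer: $1,036 − $207.20 = $828.80.

$828.80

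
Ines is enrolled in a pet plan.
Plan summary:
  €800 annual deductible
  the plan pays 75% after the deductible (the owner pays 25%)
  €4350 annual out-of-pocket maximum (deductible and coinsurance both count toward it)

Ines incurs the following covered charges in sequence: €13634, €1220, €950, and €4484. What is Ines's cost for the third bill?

€36.50

#1 (€13634): €800 to deductible, leaving €12834; coinsurance €12834 × 25% = €3208.50. Cost to owner: €4008.50. OOP to date €4008.50.
#2 (€1220): deductible already satisfied, so owner's share is 25% × €1220 = €305. Owner owes €305 (running OOP €4313.50).
#3 (€950): 25% coinsurance on €950 = €237.50. That would push OOP to €4551, over the €4350 cap, so owner pays €4350 − €4313.50 = €36.50.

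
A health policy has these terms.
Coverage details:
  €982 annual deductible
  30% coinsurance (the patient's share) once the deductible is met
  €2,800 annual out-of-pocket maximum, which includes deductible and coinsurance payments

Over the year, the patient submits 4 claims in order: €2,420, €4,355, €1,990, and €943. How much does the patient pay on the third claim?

€80.10

Claim 1 — €2,420: €982 finishes the deductible; €1,438 goes to coinsurance; coinsurance €1,438 × 30% = €431.40. Patient pays €1,413.40; OOP now €1,413.40.
Claim 2 — €4,355: deductible already satisfied, so patient's share is 30% × €4,355 = €1,306.50. Patient owes €1,306.50 (running OOP €2,719.90).
Claim 3 — €1,990: 30% coinsurance on €1,990 = €597. Adding that to €2,719.90 gives €3,316.90, past the €2,800 cap; patient pays only €2,800 − €2,719.90 = €80.10.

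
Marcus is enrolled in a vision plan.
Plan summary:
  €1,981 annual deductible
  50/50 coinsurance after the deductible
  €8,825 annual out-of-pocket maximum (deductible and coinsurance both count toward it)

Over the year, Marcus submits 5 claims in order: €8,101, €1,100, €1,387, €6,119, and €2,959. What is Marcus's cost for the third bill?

Claim 1 — €8,101: deductible takes €1,981, €6,120 remains; member's 50% is €3,060. Member owes €5,041 (running OOP €5,041).
Claim 2 — €1,100: deductible already satisfied, so member's share is 50% × €1,100 = €550. Member owes €550 (running OOP €5,591).
Claim 3 — €1,387: deductible met; 50% of €1,387 = €693.50. Cost to member: €693.50. OOP to date €6,284.50.

€693.50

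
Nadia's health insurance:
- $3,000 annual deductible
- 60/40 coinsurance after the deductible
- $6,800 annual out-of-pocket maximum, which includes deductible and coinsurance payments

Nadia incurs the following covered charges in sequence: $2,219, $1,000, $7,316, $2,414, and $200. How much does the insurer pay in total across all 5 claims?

Bill 1, $2,219: all of it applies to the deductible. Patient owes $2,219 (running OOP $2,219). Plan pays $2,219 − $2,219 = $0.
Bill 2, $1,000: deductible takes $781, $219 remains; 40% of $219 = $87.60. Cost to patient: $868.60. OOP to date $3,087.60. Plan pays $1,000 − $868.60 = $131.40.
Bill 3, $7,316: deductible met; 40% of $7,316 = $2,926.40. Patient pays $2,926.40; OOP now $6,014. Insurer: $7,316 − $2,926.40 = $4,389.60.
Bill 4, $2,414: deductible already satisfied, so patient's share is 40% × $2,414 = $965.60. OOP would hit $6,979.60 > $6,800, so the cap limits the patient to $6,800 − $6,014 = $786. Insurer: $2,414 − $786 = $1,628.
Bill 5, $200: deductible already satisfied, so patient's share is 40% × $200 = $80. That would push OOP to $6,880, over the $6,800 cap, so patient pays $6,800 − $6,800 = $0. Insurer: $200 − $0 = $200.
Insurer total: $0 + $131.40 + $4,389.60 + $1,628 + $200 = $6,349.

$6,349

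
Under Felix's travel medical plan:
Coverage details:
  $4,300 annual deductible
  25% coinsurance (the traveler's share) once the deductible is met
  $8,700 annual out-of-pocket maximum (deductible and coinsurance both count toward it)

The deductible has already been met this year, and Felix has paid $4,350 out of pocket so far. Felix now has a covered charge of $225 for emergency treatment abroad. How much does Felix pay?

With the deductible met, the entire $225 is subject to coinsurance.
Coinsurance: $225 × 25% = $56.25.
Total out-of-pocket so far would be $4,350 + $56.25 = $4,406.25, below the $8,700 cap — no reduction.

$56.25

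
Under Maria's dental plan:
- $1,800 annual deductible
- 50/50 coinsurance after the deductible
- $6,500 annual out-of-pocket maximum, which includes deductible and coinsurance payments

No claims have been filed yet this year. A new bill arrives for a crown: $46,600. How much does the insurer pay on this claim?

$40,100

The full $1,800 deductible is still open; $1,800 of this bill applies to it.
That leaves $46,600 − $1,800 = $44,800 for coinsurance.
50% of $44,800 = $22,400 falls to the patient.
That puts the patient's cost at $1,800 + $22,400 = $24,200 before any cap.
That would bring total out-of-pocket to $24,200, past the $6,500 cap. The patient is capped at $6,500 − $0 = $6,500 on this claim.
The insurer covers the remainder: $46,600 − $6,500 = $40,100.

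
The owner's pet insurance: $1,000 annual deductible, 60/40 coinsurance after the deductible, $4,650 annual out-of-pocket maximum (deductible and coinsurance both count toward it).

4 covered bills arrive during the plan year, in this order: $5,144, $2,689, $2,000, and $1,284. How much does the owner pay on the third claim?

#1 ($5,144): deductible takes $1,000, $4,144 remains; 40% of $4,144 = $1,657.60. Owner pays $2,657.60; OOP now $2,657.60.
#2 ($2,689): deductible met; 40% of $2,689 = $1,075.60. Cost to owner: $1,075.60. OOP to date $3,733.20.
#3 ($2,000): deductible already satisfied, so owner's share is 40% × $2,000 = $800. Owner pays $800; OOP now $4,533.20.

$800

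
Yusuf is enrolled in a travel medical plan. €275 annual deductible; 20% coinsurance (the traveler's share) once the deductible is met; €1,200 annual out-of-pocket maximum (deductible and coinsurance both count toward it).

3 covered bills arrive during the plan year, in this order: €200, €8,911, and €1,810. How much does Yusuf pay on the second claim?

Claim 1 — €200: entire amount goes to the deductible. Traveler pays €200; OOP now €200.
Claim 2 — €8,911: deductible takes €75, €8,836 remains; coinsurance €8,836 × 20% = €1,767.20. Claim cost before the cap: €75 + €1,767.20 = €1,842.20. OOP would hit €2,042.20 > €1,200, so the cap limits the traveler to €1,200 − €200 = €1,000.

€1,000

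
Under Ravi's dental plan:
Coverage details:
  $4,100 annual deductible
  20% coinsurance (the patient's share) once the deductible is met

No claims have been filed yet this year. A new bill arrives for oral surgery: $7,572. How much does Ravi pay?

$4,794.40

The full $4,100 deductible is still open; $4,100 of this bill applies to it.
That leaves $7,572 − $4,100 = $3,472 for coinsurance.
20% of $3,472 = $694.40 falls to the patient.
That puts the patient's cost at $4,100 + $694.40 = $4,794.40.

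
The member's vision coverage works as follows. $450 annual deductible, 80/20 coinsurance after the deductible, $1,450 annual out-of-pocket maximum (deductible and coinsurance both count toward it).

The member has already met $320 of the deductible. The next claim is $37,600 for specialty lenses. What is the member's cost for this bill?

Deductible still to meet: $450 − $320 = $130.
The remaining $37,470 (= $37,600 − $130) moves to coinsurance.
Member's 20% share of $37,470 is $7,494.
That puts the member's cost at $130 + $7,494 = $7,624 before any cap.
That would bring total out-of-pocket to $7,944, past the $1,450 cap. The member is capped at $1,450 − $320 = $1,130 on this claim.

$1,130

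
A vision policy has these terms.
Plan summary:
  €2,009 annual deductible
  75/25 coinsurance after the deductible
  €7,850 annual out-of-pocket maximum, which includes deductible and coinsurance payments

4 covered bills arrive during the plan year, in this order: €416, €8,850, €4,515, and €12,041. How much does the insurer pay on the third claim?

Claim 1 — €416: all of it applies to the deductible. Cost to member: €416. OOP to date €416. Plan pays €416 − €416 = €0.
Claim 2 — €8,850: €1,593 to deductible, leaving €7,257; member's 25% is €1,814.25. Member owes €3,407.25 (running OOP €3,823.25). Plan pays €8,850 − €3,407.25 = €5,442.75.
Claim 3 — €4,515: deductible already satisfied, so member's share is 25% × €4,515 = €1,128.75. Cost to member: €1,128.75. OOP to date €4,952. Plan pays €4,515 − €1,128.75 = €3,386.25.

€3,386.25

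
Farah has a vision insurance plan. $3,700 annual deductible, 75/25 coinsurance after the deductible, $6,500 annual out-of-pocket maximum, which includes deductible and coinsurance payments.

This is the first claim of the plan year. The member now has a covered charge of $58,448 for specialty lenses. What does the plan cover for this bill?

The full $3,700 deductible is still open; $3,700 of this bill applies to it.
After the $3,700 deductible portion, $58,448 − $3,700 = $54,748 is subject to coinsurance.
Coinsurance: $54,748 × 25% = $13,687.
So the member owes $3,700 + $13,687 = $17,387 before any cap.
Adding $17,387 to the $0 already spent would give $17,387, which exceeds the $6,500 cap; the member pays just $6,500 − $0 = $6,500.
The insurer covers the remainder: $58,448 − $6,500 = $51,948.

$51,948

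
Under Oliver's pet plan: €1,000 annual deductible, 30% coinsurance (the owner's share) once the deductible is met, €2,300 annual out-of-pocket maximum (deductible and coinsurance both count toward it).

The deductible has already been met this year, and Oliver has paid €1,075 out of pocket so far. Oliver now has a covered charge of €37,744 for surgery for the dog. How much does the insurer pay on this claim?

€36,519

With the deductible met, the entire €37,744 is subject to coinsurance.
Owner's 30% share of €37,744 is €11,323.20.
Year-to-date out-of-pocket would reach €1,075 + €11,323.20 = €12,398.20, above the €2,300 maximum, so the owner pays only €2,300 − €1,075 = €1,225.
The insurer covers the remainder: €37,744 − €1,225 = €36,519.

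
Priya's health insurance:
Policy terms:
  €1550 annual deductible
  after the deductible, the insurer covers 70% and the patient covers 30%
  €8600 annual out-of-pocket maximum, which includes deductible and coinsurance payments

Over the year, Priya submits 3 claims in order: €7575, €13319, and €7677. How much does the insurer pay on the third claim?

€6430.20

Claim 1 (€7575): €1550 finishes the deductible; €6025 goes to coinsurance; coinsurance €6025 × 30% = €1807.50. Patient owes €3357.50 (running OOP €3357.50). Insurer: €7575 − €3357.50 = €4217.50.
Claim 2 (€13319): deductible already satisfied, so patient's share is 30% × €13319 = €3995.70. Patient owes €3995.70 (running OOP €7353.20). Plan pays €13319 − €3995.70 = €9323.30.
Claim 3 (€7677): deductible met; 30% of €7677 = €2303.10. OOP would hit €9656.30 > €8600, so the cap limits the patient to €8600 − €7353.20 = €1246.80. Insurer: €7677 − €1246.80 = €6430.20.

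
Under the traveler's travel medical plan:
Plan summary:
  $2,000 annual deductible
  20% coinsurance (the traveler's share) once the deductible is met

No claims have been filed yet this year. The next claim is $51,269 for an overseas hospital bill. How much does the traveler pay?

The full $2,000 deductible is still open; $2,000 of this bill applies to it.
The remaining $49,269 (= $51,269 − $2,000) moves to coinsurance.
20% of $49,269 = $9,853.80 falls to the traveler.
So the traveler owes $2,000 + $9,853.80 = $11,853.80.

$11,853.80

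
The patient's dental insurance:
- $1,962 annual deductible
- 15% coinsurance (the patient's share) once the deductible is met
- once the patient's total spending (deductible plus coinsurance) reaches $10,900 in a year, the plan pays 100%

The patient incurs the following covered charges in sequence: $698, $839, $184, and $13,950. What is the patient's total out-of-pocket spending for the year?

Claim 1 — $698: all of it applies to the deductible. Cost to patient: $698. OOP to date $698.
Claim 2 — $839: all of it applies to the deductible. Cost to patient: $839. OOP to date $1,537.
Claim 3 — $184: fully absorbed by the deductible. Patient owes $184 (running OOP $1,721).
Claim 4 — $13,950: deductible takes $241, $13,709 remains; 15% of $13,709 = $2,056.35. Patient owes $2,297.35 (running OOP $4,018.35).
Summing the patient's payments: $698 + $839 + $184 + $2,297.35 = $4,018.35.

$4,018.35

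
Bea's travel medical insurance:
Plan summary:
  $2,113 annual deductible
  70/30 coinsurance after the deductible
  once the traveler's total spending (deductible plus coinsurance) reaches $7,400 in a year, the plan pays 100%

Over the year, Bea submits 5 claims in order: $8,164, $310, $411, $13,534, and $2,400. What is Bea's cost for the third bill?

#1 ($8,164): deductible takes $2,113, $6,051 remains; 30% of $6,051 = $1,815.30. Traveler owes $3,928.30 (running OOP $3,928.30).
#2 ($310): 30% coinsurance on $310 = $93. Cost to traveler: $93. OOP to date $4,021.30.
#3 ($411): 30% coinsurance on $411 = $123.30. Traveler pays $123.30; OOP now $4,144.60.

$123.30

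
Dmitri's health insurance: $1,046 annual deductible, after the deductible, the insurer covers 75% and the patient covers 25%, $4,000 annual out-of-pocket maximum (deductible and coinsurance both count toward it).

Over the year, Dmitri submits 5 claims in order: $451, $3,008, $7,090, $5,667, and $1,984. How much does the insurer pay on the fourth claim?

$5,088.75

#1 ($451): entire amount goes to the deductible. Patient owes $451 (running OOP $451). Insurer: $451 − $451 = $0.
#2 ($3,008): $595 to deductible, leaving $2,413; coinsurance $2,413 × 25% = $603.25. Patient owes $1,198.25 (running OOP $1,649.25). Plan pays $3,008 − $1,198.25 = $1,809.75.
#3 ($7,090): 25% coinsurance on $7,090 = $1,772.50. Cost to patient: $1,772.50. OOP to date $3,421.75. Plan pays $7,090 − $1,772.50 = $5,317.50.
#4 ($5,667): deductible already satisfied, so patient's share is 25% × $5,667 = $1,416.75. Adding that to $3,421.75 gives $4,838.50, past the $4,000 cap; patient pays only $4,000 − $3,421.75 = $578.25. Insurer: $5,667 − $578.25 = $5,088.75.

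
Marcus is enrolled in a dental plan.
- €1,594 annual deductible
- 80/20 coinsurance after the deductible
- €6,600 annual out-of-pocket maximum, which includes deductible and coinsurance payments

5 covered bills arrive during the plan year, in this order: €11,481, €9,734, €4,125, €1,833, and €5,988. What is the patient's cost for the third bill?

#1 (€11,481): €1,594 to deductible, leaving €9,887; patient's 20% is €1,977.40. Patient owes €3,571.40 (running OOP €3,571.40).
#2 (€9,734): deductible already satisfied, so patient's share is 20% × €9,734 = €1,946.80. Patient pays €1,946.80; OOP now €5,518.20.
#3 (€4,125): deductible met; 20% of €4,125 = €825. Cost to patient: €825. OOP to date €6,343.20.

€825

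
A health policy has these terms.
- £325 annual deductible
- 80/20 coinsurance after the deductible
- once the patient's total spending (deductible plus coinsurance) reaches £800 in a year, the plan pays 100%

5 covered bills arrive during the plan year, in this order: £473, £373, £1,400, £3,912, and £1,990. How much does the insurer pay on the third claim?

Claim 1 (£473): £325 to deductible, leaving £148; coinsurance £148 × 20% = £29.60. Cost to patient: £354.60. OOP to date £354.60. Plan pays £473 − £354.60 = £118.40.
Claim 2 (£373): 20% coinsurance on £373 = £74.60. Patient pays £74.60; OOP now £429.20. Plan pays £373 − £74.60 = £298.40.
Claim 3 (£1,400): 20% coinsurance on £1,400 = £280. Patient owes £280 (running OOP £709.20). Plan pays £1,400 − £280 = £1,120.

£1,120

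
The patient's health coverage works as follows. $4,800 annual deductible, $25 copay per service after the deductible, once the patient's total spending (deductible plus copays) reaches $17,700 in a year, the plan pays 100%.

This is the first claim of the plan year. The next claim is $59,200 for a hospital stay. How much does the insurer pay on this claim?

Deductible not yet touched, so the first $4,800 of the bill goes to the deductible.
That leaves $59,200 − $4,800 = $54,400 for the copay.
Copay on this service: $25.
That puts the patient's cost at $4,800 + $25 = $4,825 before any cap.
Cumulative spending $0 + $4,825 = $4,825 stays under the $17,700 maximum.
Insurer pays the balance: $59,200 − $4,825 = $54,375.

$54,375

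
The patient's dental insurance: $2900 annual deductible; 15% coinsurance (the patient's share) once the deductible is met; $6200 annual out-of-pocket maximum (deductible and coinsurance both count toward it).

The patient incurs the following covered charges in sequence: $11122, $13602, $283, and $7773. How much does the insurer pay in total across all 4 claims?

$26580

#1 ($11122): $2900 finishes the deductible; $8222 goes to coinsurance; coinsurance $8222 × 15% = $1233.30. Patient pays $4133.30; OOP now $4133.30. Insurer: $11122 − $4133.30 = $6988.70.
#2 ($13602): deductible met; 15% of $13602 = $2040.30. Patient pays $2040.30; OOP now $6173.60. Insurer: $13602 − $2040.30 = $11561.70.
#3 ($283): deductible already satisfied, so patient's share is 15% × $283 = $42.45. Adding that to $6173.60 gives $6216.05, past the $6200 cap; patient pays only $6200 − $6173.60 = $26.40. Plan pays $283 − $26.40 = $256.60.
#4 ($7773): 15% coinsurance on $7773 = $1165.95. That would push OOP to $7365.95, over the $6200 cap, so patient pays $6200 − $6200 = $0. Plan pays $7773 − $0 = $7773.
Insurer total = bills − patient's total = $32780 − $6200 = $26580.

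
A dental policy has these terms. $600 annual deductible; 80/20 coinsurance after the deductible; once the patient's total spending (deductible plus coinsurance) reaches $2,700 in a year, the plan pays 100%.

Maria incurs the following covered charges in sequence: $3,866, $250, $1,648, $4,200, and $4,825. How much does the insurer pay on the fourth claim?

$3,360

#1 ($3,866): deductible takes $600, $3,266 remains; 20% of $3,266 = $653.20. Patient pays $1,253.20; OOP now $1,253.20. Insurer: $3,866 − $1,253.20 = $2,612.80.
#2 ($250): 20% coinsurance on $250 = $50. Cost to patient: $50. OOP to date $1,303.20. Plan pays $250 − $50 = $200.
#3 ($1,648): deductible already satisfied, so patient's share is 20% × $1,648 = $329.60. Patient owes $329.60 (running OOP $1,632.80). Plan pays $1,648 − $329.60 = $1,318.40.
#4 ($4,200): deductible met; 20% of $4,200 = $840. Patient pays $840; OOP now $2,472.80. Plan pays $4,200 − $840 = $3,360.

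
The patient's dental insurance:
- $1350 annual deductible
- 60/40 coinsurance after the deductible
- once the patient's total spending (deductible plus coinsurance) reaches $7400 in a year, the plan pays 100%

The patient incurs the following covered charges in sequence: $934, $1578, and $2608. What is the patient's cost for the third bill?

Bill 1, $934: fully absorbed by the deductible. Cost to patient: $934. OOP to date $934.
Bill 2, $1578: $416 finishes the deductible; $1162 goes to coinsurance; coinsurance $1162 × 40% = $464.80. Cost to patient: $880.80. OOP to date $1814.80.
Bill 3, $2608: 40% coinsurance on $2608 = $1043.20. Patient owes $1043.20 (running OOP $2858).

$1043.20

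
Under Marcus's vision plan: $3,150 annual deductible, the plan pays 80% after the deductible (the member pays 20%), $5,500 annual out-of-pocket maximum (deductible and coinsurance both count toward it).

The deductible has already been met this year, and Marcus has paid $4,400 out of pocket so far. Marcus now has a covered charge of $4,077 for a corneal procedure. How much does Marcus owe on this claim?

$815.40

The deductible is already satisfied, so the full bill goes to coinsurance.
20% of $4,077 = $815.40 falls to the member.
Total out-of-pocket so far would be $4,400 + $815.40 = $5,215.40, below the $5,500 cap — no reduction.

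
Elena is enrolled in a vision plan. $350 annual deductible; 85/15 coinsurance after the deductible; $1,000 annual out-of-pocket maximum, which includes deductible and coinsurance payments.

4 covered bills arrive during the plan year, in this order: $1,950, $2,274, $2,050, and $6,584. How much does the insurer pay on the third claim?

$1,981.10

Bill 1, $1,950: deductible takes $350, $1,600 remains; coinsurance $1,600 × 15% = $240. Member owes $590 (running OOP $590). Insurer: $1,950 − $590 = $1,360.
Bill 2, $2,274: deductible met; 15% of $2,274 = $341.10. Cost to member: $341.10. OOP to date $931.10. Insurer: $2,274 − $341.10 = $1,932.90.
Bill 3, $2,050: deductible met; 15% of $2,050 = $307.50. OOP would hit $1,238.60 > $1,000, so the cap limits the member to $1,000 − $931.10 = $68.90. Plan pays $2,050 − $68.90 = $1,981.10.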